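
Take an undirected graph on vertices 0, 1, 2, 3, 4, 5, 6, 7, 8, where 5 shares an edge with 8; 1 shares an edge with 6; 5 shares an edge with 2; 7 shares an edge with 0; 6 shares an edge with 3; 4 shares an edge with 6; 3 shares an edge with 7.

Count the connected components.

From 0: component {0, 1, 3, 4, 6, 7}.
From 2: component {2, 5, 8}.
That's 2 components.

2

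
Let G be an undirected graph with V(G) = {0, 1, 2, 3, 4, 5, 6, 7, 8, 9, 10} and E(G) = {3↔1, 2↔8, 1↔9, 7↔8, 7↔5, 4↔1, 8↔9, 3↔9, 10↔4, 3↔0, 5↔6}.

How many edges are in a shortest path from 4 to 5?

5

Distance 0: 4.
Distance 1: 1, 10.
Distance 2: 3, 9.
Distance 3: 0, 8.
Distance 4: 2, 7.
Distance 5: 5 — contains 5.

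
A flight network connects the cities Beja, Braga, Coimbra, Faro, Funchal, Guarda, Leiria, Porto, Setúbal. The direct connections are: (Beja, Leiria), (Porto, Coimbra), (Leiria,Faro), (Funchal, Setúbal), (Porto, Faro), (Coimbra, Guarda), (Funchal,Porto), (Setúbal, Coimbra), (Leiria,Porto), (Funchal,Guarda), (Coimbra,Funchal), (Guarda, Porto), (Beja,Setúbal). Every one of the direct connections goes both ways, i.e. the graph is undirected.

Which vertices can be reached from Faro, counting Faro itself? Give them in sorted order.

Beja, Coimbra, Faro, Funchal, Guarda, Leiria, Porto, Setúbal

Start at Faro.
Its neighbours: Leiria, Porto.
Then their neighbours: Beja, Coimbra, Funchal, Guarda.
Then next layer: Setúbal.
Nothing further is reachable.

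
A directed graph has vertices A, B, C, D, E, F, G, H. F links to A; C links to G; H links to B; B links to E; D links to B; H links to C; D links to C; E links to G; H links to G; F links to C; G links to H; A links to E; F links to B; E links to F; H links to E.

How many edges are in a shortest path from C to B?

3

Distance 0: C.
Distance 1: G.
Distance 2: H.
Distance 3: B, E — contains B.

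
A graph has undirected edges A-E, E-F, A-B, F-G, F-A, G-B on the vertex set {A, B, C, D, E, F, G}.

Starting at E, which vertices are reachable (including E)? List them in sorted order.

A, B, E, F, G

Start at E.
Its neighbours: A, F.
Then their neighbours: B, G.
Nothing further is reachable.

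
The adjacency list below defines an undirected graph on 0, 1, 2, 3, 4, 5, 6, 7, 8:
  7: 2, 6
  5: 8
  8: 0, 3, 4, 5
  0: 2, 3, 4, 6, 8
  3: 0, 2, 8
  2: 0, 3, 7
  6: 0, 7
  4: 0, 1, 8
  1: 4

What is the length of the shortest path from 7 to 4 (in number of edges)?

Distance 0: 7.
Distance 1: 2, 6.
Distance 2: 0, 3.
Distance 3: 4, 8 — contains 4.

3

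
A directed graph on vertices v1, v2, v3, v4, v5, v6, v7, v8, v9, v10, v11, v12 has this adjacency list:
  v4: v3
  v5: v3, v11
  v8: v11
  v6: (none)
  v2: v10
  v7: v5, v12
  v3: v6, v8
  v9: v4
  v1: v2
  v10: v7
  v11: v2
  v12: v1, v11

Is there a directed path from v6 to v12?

v6 has no outgoing edges, so nothing is reachable from it.

No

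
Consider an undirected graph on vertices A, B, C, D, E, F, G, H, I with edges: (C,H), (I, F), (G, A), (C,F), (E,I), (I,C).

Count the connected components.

From A: component {A, G}.
From B: component {B}.
From C: component {C, E, F, H, I}.
From D: component {D}.
That's 4 components.

4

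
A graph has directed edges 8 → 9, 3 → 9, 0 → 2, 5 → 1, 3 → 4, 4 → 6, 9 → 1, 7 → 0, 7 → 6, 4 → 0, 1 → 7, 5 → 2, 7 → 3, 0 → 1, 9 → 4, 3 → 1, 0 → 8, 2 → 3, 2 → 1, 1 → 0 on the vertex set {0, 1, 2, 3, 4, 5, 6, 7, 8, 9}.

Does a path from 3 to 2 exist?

Explore from 3.
Distance 1: reach 1, 4, 9.
Distance 2: reach 0, 6, 7.
Distance 3: reach 2, 8.
Found 2.

Yes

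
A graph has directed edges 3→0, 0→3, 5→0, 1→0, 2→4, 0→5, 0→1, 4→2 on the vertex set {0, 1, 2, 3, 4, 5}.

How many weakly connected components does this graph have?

2

From 0: component {0, 1, 3, 5}.
From 2: component {2, 4}.
That's 2 components.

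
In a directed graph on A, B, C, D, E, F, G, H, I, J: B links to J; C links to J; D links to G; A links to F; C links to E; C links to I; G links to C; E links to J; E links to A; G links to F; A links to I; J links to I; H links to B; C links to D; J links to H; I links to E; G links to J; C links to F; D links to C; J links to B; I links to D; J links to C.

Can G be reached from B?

Explore from B.
Distance 1: reach J.
Distance 2: reach C, H, I.
Distance 3: reach D, E, F.
Distance 4: reach A, G.
Found G.

Yes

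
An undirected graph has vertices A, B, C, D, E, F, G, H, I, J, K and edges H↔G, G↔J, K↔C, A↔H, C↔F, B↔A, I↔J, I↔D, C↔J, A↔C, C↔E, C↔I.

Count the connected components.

1

From A: component {A, B, C, D, E, F, G, H, I, J, K}.
That's 1 component.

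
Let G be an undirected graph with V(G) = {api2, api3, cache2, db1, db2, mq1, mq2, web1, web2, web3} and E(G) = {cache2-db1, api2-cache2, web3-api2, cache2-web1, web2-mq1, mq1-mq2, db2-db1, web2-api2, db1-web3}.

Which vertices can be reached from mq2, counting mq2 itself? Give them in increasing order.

api2, cache2, db1, db2, mq1, mq2, web1, web2, web3

Start at mq2.
Its neighbours: mq1.
Then their neighbours: web2.
Then next layer: api2.
Then next layer: cache2, web3.
Then next layer: db1, web1.
Then next layer: db2.
Nothing further is reachable.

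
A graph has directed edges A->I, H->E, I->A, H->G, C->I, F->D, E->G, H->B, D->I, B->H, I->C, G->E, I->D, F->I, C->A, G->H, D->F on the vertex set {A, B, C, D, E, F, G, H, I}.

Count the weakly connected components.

2

From A: component {A, C, D, F, I}.
From B: component {B, E, G, H}.
That's 2 components.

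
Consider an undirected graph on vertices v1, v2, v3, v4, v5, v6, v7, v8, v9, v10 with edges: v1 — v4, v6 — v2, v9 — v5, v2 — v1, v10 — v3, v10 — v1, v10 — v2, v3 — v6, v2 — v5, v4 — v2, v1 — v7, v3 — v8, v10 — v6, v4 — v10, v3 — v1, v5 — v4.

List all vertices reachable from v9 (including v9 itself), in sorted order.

Start at v9.
Its neighbours: v5.
Then their neighbours: v2, v4.
Then next layer: v1, v6, v10.
Then next layer: v3, v7.
Then next layer: v8.
Every vertex is now reached.

v1, v2, v3, v4, v5, v6, v7, v8, v9, v10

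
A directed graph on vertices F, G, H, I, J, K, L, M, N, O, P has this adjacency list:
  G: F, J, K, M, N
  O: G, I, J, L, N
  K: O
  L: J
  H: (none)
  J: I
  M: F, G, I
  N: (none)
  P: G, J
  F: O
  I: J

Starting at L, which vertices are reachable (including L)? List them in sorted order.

I, J, L

Start at L.
Its neighbours: J.
Then their neighbours: I.
Nothing further is reachable.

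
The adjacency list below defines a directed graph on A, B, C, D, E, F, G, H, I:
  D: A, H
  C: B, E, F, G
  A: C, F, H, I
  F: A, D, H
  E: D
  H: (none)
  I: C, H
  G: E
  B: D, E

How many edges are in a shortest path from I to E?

Distance 0: I.
Distance 1: C, H.
Distance 2: B, E, F, G — contains E.

2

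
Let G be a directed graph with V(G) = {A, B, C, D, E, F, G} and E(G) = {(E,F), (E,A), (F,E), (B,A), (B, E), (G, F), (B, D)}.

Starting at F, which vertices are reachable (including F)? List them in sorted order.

Start at F.
Its neighbours: E.
Then their neighbours: A.
Nothing further is reachable.

A, E, F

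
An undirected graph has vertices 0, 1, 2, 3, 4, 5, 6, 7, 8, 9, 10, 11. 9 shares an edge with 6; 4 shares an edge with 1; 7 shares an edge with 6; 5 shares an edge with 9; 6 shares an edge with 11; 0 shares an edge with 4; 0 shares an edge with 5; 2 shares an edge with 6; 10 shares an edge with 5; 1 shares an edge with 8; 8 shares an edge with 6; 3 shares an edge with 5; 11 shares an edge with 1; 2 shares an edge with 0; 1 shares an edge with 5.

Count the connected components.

From 0: component {0, 1, 2, 3, 4, 5, 6, 7, 8, 9, 10, 11}.
That's 1 component.

1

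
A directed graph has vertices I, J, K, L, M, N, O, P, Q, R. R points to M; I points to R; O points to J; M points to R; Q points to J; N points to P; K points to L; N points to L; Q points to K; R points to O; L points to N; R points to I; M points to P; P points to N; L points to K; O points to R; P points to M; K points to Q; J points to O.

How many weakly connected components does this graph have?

From I: component {I, J, K, L, M, N, O, P, Q, R}.
That's 1 component.

1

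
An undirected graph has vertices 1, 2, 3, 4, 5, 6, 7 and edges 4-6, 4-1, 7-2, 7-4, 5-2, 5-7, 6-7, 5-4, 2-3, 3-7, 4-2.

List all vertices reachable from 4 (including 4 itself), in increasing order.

Start at 4.
Its neighbours: 1, 2, 5, 6, 7.
Then their neighbours: 3.
Every vertex is now reached.

1, 2, 3, 4, 5, 6, 7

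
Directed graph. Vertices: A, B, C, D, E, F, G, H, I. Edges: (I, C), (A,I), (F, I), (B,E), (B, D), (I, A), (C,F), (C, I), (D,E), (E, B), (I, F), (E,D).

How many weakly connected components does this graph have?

4

From A: component {A, C, F, I}.
From B: component {B, D, E}.
From G: component {G}.
From H: component {H}.
That's 4 components.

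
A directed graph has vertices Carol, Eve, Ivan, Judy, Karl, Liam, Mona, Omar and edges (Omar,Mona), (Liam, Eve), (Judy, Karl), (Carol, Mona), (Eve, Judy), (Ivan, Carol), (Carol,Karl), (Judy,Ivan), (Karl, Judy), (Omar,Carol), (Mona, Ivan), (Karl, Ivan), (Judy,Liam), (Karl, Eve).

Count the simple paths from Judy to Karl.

2

Judy→Ivan→Carol→Karl
Judy→Karl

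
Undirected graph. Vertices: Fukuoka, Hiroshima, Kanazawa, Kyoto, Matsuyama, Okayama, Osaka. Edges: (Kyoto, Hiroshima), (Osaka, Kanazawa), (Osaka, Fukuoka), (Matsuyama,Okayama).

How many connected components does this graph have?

From Fukuoka: component {Fukuoka, Kanazawa, Osaka}.
From Hiroshima: component {Hiroshima, Kyoto}.
From Matsuyama: component {Matsuyama, Okayama}.
That's 3 components.

3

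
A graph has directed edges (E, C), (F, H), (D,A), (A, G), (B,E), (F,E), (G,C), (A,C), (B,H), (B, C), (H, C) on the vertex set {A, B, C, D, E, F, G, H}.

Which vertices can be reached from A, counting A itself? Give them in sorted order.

Start at A.
Its neighbours: C, G.
Nothing further is reachable.

A, C, G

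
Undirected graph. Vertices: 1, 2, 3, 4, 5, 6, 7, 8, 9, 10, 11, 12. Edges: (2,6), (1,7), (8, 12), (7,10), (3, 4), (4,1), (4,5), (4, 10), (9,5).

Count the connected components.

4

From 1: component {1, 3, 4, 5, 7, 9, 10}.
From 2: component {2, 6}.
From 8: component {8, 12}.
From 11: component {11}.
That's 4 components.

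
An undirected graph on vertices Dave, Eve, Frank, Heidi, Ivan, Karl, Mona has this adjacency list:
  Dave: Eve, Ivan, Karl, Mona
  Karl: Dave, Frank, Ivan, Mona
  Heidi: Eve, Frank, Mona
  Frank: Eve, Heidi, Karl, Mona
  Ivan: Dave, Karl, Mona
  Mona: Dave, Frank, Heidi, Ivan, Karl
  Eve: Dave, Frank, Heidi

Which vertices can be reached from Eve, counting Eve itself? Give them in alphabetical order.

Dave, Eve, Frank, Heidi, Ivan, Karl, Mona

Start at Eve.
Its neighbours: Dave, Frank, Heidi.
Then their neighbours: Ivan, Karl, Mona.
Every vertex is now reached.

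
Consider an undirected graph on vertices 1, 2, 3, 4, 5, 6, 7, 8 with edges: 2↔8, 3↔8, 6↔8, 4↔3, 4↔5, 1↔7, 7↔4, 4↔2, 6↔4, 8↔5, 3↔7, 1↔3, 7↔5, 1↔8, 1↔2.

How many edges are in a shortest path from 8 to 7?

2

Distance 0: 8.
Distance 1: 1, 2, 3, 5, 6.
Distance 2: 4, 7 — contains 7.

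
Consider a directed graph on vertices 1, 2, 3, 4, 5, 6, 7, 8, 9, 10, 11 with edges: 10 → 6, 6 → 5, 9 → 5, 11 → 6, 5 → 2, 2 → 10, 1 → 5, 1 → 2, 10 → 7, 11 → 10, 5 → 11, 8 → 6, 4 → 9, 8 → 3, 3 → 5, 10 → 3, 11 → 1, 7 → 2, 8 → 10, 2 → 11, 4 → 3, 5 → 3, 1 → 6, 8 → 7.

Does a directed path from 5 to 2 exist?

Yes

Explore from 5.
Distance 1: reach 2, 3, 11.
Found 2.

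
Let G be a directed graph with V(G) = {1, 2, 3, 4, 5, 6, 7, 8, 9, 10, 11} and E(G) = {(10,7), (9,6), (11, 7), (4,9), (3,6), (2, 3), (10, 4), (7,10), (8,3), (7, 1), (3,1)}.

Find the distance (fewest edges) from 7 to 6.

Distance 0: 7.
Distance 1: 1, 10.
Distance 2: 4.
Distance 3: 9.
Distance 4: 6 — contains 6.

4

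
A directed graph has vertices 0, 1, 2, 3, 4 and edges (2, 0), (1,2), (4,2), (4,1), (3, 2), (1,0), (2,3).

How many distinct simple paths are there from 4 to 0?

4→1→0
4→1→2→0
4→2→0

3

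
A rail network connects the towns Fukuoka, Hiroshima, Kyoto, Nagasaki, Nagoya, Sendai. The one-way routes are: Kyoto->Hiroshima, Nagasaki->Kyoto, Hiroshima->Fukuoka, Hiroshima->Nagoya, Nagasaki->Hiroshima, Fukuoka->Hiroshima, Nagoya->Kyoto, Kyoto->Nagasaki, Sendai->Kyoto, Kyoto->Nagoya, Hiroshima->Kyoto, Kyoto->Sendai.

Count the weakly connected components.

1

From Fukuoka: component {Fukuoka, Hiroshima, Kyoto, Nagasaki, Nagoya, Sendai}.
That's 1 component.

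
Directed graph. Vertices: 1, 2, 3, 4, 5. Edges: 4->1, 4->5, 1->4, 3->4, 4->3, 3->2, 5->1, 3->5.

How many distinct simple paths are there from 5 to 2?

5→1→4→3→2

1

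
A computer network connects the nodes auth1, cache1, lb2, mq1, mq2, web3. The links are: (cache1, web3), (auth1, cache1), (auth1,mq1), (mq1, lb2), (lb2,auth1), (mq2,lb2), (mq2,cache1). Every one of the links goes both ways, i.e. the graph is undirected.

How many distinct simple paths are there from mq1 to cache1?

4

mq1–auth1–cache1
mq1–auth1–lb2–mq2–cache1
mq1–lb2–auth1–cache1
mq1–lb2–mq2–cache1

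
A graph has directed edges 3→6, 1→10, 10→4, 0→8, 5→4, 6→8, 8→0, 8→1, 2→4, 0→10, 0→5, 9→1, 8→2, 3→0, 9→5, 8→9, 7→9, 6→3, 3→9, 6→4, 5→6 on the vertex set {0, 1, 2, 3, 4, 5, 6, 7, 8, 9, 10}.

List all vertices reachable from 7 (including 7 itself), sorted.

0, 1, 2, 3, 4, 5, 6, 7, 8, 9, 10

Start at 7.
Its neighbours: 9.
Then their neighbours: 1, 5.
Then next layer: 4, 6, 10.
Then next layer: 3, 8.
Then next layer: 0, 2.
Every vertex is now reached.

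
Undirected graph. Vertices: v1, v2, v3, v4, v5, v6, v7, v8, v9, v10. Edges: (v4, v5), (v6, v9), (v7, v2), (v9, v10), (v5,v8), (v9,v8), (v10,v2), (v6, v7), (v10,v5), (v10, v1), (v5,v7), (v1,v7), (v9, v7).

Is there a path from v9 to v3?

Explore from v9.
Distance 1: reach v6, v7, v8, v10.
Distance 2: reach v1, v2, v5.
Distance 3: reach v4.
The search is exhausted without reaching v3; it lies in a different component.

No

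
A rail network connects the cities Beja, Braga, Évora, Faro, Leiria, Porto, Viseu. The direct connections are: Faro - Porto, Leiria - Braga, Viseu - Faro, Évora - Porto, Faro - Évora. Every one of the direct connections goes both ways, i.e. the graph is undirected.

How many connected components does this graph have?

3

From Beja: component {Beja}.
From Braga: component {Braga, Leiria}.
From Évora: component {Évora, Faro, Porto, Viseu}.
That's 3 components.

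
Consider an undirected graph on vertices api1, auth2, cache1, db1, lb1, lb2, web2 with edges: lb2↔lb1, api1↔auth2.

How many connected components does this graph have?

From api1: component {api1, auth2}.
From cache1: component {cache1}.
From db1: component {db1}.
From lb1: component {lb1, lb2}.
From web2: component {web2}.
That's 5 components.

5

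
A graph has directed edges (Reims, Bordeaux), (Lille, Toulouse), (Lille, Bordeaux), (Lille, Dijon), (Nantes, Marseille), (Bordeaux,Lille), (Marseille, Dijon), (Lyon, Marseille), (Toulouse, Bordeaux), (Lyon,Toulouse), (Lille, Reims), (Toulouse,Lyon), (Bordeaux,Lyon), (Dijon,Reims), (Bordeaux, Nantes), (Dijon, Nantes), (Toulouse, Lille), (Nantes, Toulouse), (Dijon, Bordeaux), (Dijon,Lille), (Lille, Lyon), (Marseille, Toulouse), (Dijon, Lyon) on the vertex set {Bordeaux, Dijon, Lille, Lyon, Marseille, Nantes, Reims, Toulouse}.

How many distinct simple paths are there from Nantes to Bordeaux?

Nantes→Marseille→Dijon→Bordeaux
Nantes→Marseille→Dijon→Lille→Bordeaux
Nantes→Marseille→Dijon→Lille→Lyon→Toulouse→Bordeaux
Nantes→Marseille→Dijon→Lille→Reims→Bordeaux
Nantes→Marseille→Dijon→Lille→Toulouse→Bordeaux
Nantes→Marseille→Dijon→Lyon→Toulouse→Bordeaux
Nantes→Marseille→Dijon→Lyon→Toulouse→Lille→Bordeaux
Nantes→Marseille→Dijon→Lyon→Toulouse→Lille→Reims→Bordeaux
... and 17 more.

25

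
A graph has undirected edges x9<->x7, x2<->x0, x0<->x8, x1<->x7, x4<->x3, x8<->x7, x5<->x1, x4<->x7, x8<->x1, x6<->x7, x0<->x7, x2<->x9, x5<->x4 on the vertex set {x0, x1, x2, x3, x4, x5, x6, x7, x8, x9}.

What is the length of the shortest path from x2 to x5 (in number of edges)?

4

Distance 0: x2.
Distance 1: x0, x9.
Distance 2: x7, x8.
Distance 3: x1, x4, x6.
Distance 4: x3, x5 — contains x5.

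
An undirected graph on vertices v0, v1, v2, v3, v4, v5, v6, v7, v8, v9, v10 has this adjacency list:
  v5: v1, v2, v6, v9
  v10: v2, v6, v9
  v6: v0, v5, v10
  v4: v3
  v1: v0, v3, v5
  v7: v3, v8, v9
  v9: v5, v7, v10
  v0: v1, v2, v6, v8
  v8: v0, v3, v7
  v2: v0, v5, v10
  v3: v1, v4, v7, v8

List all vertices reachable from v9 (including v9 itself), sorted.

v0, v1, v2, v3, v4, v5, v6, v7, v8, v9, v10

Start at v9.
Its neighbours: v5, v7, v10.
Then their neighbours: v1, v2, v3, v6, v8.
Then next layer: v0, v4.
Every vertex is now reached.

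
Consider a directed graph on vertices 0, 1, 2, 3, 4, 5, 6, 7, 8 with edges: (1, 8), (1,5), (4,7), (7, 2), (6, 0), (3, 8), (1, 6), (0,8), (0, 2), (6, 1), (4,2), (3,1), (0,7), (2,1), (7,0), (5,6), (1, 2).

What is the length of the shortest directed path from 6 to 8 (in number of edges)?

Distance 0: 6.
Distance 1: 0, 1.
Distance 2: 2, 5, 7, 8 — contains 8.

2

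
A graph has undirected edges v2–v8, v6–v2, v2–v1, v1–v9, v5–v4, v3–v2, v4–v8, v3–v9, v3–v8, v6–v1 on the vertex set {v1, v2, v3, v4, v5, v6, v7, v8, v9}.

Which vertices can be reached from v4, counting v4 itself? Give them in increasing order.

Start at v4.
Its neighbours: v5, v8.
Then their neighbours: v2, v3.
Then next layer: v1, v6, v9.
Nothing further is reachable.

v1, v2, v3, v4, v5, v6, v8, v9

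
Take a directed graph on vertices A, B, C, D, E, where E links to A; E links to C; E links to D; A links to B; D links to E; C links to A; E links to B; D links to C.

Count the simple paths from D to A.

D→C→A
D→E→A
D→E→C→A

3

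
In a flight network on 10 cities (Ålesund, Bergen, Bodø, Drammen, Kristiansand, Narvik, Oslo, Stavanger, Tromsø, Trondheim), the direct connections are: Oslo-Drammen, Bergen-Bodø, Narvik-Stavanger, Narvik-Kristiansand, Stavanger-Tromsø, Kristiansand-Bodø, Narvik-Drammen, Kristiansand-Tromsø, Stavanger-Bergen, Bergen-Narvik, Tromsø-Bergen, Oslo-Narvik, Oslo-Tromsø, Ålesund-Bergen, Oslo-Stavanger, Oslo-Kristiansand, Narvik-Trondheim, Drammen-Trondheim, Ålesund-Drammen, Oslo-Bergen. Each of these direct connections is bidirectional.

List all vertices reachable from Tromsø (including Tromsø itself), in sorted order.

Start at Tromsø.
Its neighbours: Bergen, Kristiansand, Oslo, Stavanger.
Then their neighbours: Ålesund, Bodø, Drammen, Narvik.
Then next layer: Trondheim.
Every vertex is now reached.

Ålesund, Bergen, Bodø, Drammen, Kristiansand, Narvik, Oslo, Stavanger, Tromsø, Trondheim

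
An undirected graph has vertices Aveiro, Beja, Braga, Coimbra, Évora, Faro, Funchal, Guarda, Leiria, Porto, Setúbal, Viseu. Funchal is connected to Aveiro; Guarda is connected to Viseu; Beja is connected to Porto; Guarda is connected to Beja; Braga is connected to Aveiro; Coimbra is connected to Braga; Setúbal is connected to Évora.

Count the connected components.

From Aveiro: component {Aveiro, Braga, Coimbra, Funchal}.
From Beja: component {Beja, Guarda, Porto, Viseu}.
From Évora: component {Évora, Setúbal}.
From Faro: component {Faro}.
From Leiria: component {Leiria}.
That's 5 components.

5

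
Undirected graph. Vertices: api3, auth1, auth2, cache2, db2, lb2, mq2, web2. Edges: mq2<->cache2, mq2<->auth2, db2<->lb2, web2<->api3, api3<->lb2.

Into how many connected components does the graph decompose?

3

From api3: component {api3, db2, lb2, web2}.
From auth1: component {auth1}.
From auth2: component {auth2, cache2, mq2}.
That's 3 components.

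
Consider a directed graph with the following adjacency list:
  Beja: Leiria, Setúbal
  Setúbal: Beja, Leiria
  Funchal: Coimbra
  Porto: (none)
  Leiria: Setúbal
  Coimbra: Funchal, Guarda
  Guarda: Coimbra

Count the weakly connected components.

From Beja: component {Beja, Leiria, Setúbal}.
From Coimbra: component {Coimbra, Funchal, Guarda}.
From Porto: component {Porto}.
That's 3 components.

3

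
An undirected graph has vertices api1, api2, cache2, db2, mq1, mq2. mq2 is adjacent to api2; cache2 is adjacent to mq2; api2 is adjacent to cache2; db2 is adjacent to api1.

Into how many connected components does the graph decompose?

3

From api1: component {api1, db2}.
From api2: component {api2, cache2, mq2}.
From mq1: component {mq1}.
That's 3 components.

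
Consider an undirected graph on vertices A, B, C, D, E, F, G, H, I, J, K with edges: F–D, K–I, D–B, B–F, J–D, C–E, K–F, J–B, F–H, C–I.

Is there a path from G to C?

G has no edges, so nothing is reachable from it.

No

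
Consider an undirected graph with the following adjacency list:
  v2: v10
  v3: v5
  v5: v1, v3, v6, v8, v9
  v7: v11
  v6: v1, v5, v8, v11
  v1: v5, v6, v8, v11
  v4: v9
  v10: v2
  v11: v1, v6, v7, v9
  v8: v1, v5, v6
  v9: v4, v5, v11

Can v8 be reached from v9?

Explore from v9.
Distance 1: reach v4, v5, v11.
Distance 2: reach v1, v3, v6, v7, v8.
Found v8.

Yes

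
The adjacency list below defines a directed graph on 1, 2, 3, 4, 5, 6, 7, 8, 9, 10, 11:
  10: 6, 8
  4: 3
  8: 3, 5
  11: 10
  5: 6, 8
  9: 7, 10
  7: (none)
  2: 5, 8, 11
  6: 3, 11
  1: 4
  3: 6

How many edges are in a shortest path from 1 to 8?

6

Distance 0: 1.
Distance 1: 4.
Distance 2: 3.
Distance 3: 6.
Distance 4: 11.
Distance 5: 10.
Distance 6: 8 — contains 8.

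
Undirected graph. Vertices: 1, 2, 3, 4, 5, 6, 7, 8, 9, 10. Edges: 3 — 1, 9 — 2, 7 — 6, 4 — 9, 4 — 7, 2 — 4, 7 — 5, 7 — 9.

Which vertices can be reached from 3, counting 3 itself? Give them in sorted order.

1, 3

Start at 3.
Its neighbours: 1.
Nothing further is reachable.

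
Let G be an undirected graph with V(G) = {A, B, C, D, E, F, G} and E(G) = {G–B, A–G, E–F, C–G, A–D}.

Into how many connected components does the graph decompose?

From A: component {A, B, C, D, G}.
From E: component {E, F}.
That's 2 components.

2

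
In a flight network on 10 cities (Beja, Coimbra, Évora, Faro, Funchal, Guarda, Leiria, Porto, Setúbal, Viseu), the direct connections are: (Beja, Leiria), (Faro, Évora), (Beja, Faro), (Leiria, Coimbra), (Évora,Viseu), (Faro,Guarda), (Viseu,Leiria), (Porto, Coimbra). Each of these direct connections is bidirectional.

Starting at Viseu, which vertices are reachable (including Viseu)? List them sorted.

Beja, Coimbra, Évora, Faro, Guarda, Leiria, Porto, Viseu

Start at Viseu.
Its neighbours: Évora, Leiria.
Then their neighbours: Beja, Coimbra, Faro.
Then next layer: Guarda, Porto.
Nothing further is reachable.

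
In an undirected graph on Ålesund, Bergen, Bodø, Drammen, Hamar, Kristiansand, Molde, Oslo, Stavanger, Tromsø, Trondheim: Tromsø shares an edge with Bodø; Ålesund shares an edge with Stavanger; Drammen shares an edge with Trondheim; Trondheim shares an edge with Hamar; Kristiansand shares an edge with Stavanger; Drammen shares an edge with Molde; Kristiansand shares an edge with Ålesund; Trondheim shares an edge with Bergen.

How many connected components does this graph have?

4

From Ålesund: component {Ålesund, Kristiansand, Stavanger}.
From Bergen: component {Bergen, Drammen, Hamar, Molde, Trondheim}.
From Bodø: component {Bodø, Tromsø}.
From Oslo: component {Oslo}.
That's 4 components.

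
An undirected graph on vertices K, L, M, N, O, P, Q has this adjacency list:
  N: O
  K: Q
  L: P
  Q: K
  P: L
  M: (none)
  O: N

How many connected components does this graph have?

From K: component {K, Q}.
From L: component {L, P}.
From M: component {M}.
From N: component {N, O}.
That's 4 components.

4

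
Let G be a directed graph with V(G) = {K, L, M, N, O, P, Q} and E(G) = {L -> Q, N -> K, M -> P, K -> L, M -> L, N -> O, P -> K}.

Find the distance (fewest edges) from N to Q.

Distance 0: N.
Distance 1: K, O.
Distance 2: L.
Distance 3: Q — contains Q.

3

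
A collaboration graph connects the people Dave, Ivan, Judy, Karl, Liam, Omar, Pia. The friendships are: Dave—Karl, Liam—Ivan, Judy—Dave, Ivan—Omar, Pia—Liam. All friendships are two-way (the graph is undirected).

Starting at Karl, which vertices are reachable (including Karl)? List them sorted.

Start at Karl.
Its neighbours: Dave.
Then their neighbours: Judy.
Nothing further is reachable.

Dave, Judy, Karl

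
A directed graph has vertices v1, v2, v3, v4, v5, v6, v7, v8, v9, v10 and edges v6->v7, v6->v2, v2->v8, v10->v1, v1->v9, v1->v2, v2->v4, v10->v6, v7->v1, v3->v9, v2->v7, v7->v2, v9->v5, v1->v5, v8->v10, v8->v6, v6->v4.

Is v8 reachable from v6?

Yes

Explore from v6.
Distance 1: reach v2, v4, v7.
Distance 2: reach v1, v8.
Found v8.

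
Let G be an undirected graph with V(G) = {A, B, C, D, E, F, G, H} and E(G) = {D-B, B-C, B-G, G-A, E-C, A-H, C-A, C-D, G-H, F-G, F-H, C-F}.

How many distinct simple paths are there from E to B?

8

E–C–A–G–B
E–C–A–H–F–G–B
E–C–A–H–G–B
E–C–B
E–C–D–B
E–C–F–G–B
E–C–F–H–A–G–B
E–C–F–H–G–B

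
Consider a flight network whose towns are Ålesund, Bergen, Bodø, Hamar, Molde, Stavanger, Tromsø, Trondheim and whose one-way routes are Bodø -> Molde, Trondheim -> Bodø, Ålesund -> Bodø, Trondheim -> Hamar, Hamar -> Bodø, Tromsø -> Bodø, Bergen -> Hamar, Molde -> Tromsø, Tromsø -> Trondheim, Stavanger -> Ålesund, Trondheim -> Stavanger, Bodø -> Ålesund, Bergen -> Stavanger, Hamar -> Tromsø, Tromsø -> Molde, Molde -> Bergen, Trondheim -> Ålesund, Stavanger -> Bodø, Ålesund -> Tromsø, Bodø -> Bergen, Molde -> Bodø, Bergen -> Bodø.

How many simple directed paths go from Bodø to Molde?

4

Bodø→Ålesund→Tromsø→Molde
Bodø→Bergen→Hamar→Tromsø→Molde
Bodø→Bergen→Stavanger→Ålesund→Tromsø→Molde
Bodø→Molde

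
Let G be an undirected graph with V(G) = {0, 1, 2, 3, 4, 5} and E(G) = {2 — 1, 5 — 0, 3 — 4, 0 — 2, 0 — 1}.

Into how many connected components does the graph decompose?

2

From 0: component {0, 1, 2, 5}.
From 3: component {3, 4}.
That's 2 components.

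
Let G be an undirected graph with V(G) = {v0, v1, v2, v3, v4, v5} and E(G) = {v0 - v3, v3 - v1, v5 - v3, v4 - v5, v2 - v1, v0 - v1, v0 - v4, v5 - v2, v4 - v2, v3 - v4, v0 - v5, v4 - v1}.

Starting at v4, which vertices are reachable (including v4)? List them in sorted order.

Start at v4.
Its neighbours: v0, v1, v2, v3, v5.
Every vertex is now reached.

v0, v1, v2, v3, v4, v5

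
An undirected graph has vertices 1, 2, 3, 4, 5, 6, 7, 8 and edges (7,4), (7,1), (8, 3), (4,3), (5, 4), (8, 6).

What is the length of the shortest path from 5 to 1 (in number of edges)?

3

Distance 0: 5.
Distance 1: 4.
Distance 2: 3, 7.
Distance 3: 1, 8 — contains 1.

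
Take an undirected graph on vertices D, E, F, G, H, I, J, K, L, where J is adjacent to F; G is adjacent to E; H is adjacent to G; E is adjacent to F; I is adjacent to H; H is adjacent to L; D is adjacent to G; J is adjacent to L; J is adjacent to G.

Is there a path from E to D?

Yes

Explore from E.
Distance 1: reach F, G.
Distance 2: reach D, H, J.
Found D.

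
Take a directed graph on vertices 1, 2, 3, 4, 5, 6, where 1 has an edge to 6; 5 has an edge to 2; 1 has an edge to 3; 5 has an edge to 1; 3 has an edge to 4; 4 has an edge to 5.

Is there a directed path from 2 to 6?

2 has no outgoing edges, so nothing is reachable from it.

No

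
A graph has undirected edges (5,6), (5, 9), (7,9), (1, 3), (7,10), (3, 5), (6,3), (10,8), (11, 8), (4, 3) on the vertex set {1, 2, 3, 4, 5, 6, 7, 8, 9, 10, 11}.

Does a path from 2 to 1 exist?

2 has no edges, so nothing is reachable from it.

No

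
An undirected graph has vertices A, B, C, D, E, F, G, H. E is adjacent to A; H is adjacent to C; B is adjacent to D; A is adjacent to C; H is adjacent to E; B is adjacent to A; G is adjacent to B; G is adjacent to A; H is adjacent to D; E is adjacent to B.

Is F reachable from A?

No

Explore from A.
Distance 1: reach B, C, E, G.
Distance 2: reach D, H.
The search is exhausted without reaching F; it lies in a different component.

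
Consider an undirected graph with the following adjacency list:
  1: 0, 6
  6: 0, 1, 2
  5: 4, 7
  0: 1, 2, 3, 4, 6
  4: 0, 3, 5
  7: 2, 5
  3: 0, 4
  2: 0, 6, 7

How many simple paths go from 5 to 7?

7

5–4–0–1–6–2–7
5–4–0–2–7
5–4–0–6–2–7
5–4–3–0–1–6–2–7
5–4–3–0–2–7
5–4–3–0–6–2–7
5–7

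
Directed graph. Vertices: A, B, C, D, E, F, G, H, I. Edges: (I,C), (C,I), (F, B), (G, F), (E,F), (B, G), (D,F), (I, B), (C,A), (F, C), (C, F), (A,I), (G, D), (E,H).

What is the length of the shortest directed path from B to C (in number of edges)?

Distance 0: B.
Distance 1: G.
Distance 2: D, F.
Distance 3: C — contains C.

3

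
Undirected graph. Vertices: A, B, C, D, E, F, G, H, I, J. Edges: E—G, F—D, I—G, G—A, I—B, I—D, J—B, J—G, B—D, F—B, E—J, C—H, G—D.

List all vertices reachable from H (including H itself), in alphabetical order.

Start at H.
Its neighbours: C.
Nothing further is reachable.

C, H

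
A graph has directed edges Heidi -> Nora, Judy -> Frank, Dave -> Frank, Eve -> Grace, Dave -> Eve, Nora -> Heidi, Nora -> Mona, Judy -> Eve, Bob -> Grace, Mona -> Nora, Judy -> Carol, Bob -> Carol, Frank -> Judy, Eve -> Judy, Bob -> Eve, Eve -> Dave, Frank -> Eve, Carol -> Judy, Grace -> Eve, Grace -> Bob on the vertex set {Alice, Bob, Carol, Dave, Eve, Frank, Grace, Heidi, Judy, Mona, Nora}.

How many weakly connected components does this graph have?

3

From Alice: component {Alice}.
From Bob: component {Bob, Carol, Dave, Eve, Frank, Grace, Judy}.
From Heidi: component {Heidi, Mona, Nora}.
That's 3 components.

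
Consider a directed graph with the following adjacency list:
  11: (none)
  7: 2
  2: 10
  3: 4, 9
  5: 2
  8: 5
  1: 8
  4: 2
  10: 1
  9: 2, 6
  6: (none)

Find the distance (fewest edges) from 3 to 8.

5

Distance 0: 3.
Distance 1: 4, 9.
Distance 2: 2, 6.
Distance 3: 10.
Distance 4: 1.
Distance 5: 8 — contains 8.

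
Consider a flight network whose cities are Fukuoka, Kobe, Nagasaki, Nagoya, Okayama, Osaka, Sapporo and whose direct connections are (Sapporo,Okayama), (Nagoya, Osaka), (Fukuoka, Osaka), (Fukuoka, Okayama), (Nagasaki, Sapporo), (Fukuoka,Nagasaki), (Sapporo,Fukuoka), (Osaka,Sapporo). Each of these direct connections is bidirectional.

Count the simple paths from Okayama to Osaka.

Okayama–Fukuoka–Nagasaki–Sapporo–Osaka
Okayama–Fukuoka–Osaka
Okayama–Fukuoka–Sapporo–Osaka
Okayama–Sapporo–Fukuoka–Osaka
Okayama–Sapporo–Nagasaki–Fukuoka–Osaka
Okayama–Sapporo–Osaka

6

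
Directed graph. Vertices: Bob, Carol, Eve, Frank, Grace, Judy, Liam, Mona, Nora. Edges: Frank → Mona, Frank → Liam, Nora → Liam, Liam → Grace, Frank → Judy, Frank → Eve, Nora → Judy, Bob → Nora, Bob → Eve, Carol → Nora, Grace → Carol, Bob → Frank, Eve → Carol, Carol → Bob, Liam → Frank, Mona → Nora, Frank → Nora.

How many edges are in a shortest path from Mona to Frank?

3

Distance 0: Mona.
Distance 1: Nora.
Distance 2: Judy, Liam.
Distance 3: Frank, Grace — contains Frank.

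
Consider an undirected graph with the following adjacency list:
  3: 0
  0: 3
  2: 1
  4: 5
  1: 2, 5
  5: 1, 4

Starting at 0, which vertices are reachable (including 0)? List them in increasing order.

0, 3

Start at 0.
Its neighbours: 3.
Nothing further is reachable.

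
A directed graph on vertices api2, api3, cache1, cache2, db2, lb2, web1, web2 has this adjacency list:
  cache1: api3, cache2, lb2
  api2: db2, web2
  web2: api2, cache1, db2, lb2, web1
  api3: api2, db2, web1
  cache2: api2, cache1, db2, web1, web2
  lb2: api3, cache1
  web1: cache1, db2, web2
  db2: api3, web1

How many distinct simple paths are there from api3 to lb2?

api3→api2→db2→web1→cache1→cache2→web2→lb2
api3→api2→db2→web1→cache1→lb2
api3→api2→db2→web1→web2→cache1→lb2
api3→api2→db2→web1→web2→lb2
api3→api2→web2→cache1→lb2
api3→api2→web2→db2→web1→cache1→lb2
api3→api2→web2→lb2
api3→api2→web2→web1→cache1→lb2
... and 10 more.

18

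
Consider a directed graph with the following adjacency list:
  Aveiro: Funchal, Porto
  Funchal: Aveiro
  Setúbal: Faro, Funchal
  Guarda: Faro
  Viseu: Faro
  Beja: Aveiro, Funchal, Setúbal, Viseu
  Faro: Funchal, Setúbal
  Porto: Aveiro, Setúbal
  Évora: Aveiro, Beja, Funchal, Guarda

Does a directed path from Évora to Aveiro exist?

Explore from Évora.
Distance 1: reach Aveiro, Beja, Funchal, Guarda.
Found Aveiro.

Yes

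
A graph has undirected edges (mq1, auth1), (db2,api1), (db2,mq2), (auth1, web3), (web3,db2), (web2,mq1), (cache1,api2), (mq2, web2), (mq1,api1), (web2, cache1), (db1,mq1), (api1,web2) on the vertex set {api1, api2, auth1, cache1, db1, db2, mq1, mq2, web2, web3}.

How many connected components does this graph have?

1

From api1: component {api1, api2, auth1, cache1, db1, db2, mq1, mq2, web2, web3}.
That's 1 component.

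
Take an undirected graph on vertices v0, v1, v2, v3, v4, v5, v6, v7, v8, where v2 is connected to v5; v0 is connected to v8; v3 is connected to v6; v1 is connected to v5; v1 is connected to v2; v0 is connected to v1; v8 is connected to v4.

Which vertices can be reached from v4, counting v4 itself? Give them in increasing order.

v0, v1, v2, v4, v5, v8

Start at v4.
Its neighbours: v8.
Then their neighbours: v0.
Then next layer: v1.
Then next layer: v2, v5.
Nothing further is reachable.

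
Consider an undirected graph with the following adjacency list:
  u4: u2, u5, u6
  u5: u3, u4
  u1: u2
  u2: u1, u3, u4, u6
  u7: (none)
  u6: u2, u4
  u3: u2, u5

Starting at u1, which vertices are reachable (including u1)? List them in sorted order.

Start at u1.
Its neighbours: u2.
Then their neighbours: u3, u4, u6.
Then next layer: u5.
Nothing further is reachable.

u1, u2, u3, u4, u5, u6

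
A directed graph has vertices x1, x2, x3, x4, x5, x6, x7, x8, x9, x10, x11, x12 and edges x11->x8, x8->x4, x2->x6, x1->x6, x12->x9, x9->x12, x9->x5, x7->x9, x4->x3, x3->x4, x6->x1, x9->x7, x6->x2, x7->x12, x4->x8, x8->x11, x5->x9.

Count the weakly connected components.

4

From x1: component {x1, x2, x6}.
From x3: component {x3, x4, x8, x11}.
From x5: component {x5, x7, x9, x12}.
From x10: component {x10}.
That's 4 components.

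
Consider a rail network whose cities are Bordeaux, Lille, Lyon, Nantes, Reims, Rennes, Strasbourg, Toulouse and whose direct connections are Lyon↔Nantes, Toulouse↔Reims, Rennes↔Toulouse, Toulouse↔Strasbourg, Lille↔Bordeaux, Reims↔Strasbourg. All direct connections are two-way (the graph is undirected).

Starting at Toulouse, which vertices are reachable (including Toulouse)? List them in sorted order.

Start at Toulouse.
Its neighbours: Reims, Rennes, Strasbourg.
Nothing further is reachable.

Reims, Rennes, Strasbourg, Toulouse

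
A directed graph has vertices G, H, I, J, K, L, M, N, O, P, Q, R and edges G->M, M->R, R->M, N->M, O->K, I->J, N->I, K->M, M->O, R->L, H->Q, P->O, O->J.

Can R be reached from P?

Yes

Explore from P.
Distance 1: reach O.
Distance 2: reach J, K.
Distance 3: reach M.
Distance 4: reach R.
Found R.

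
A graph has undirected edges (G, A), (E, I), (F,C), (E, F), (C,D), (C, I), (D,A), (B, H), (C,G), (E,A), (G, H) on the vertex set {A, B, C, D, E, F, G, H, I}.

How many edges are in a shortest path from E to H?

3

Distance 0: E.
Distance 1: A, F, I.
Distance 2: C, D, G.
Distance 3: H — contains H.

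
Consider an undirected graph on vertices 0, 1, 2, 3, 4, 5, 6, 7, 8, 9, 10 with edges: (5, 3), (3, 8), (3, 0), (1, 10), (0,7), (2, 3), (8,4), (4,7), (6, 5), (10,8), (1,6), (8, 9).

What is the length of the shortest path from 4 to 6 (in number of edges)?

4

Distance 0: 4.
Distance 1: 7, 8.
Distance 2: 0, 3, 9, 10.
Distance 3: 1, 2, 5.
Distance 4: 6 — contains 6.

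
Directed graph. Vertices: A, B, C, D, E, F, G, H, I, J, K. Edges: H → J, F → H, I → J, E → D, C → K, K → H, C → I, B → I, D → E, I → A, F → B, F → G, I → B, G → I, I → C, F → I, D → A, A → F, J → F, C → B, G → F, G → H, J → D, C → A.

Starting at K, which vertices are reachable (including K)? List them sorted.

Start at K.
Its neighbours: H.
Then their neighbours: J.
Then next layer: D, F.
Then next layer: A, B, E, G, I.
Then next layer: C.
Every vertex is now reached.

A, B, C, D, E, F, G, H, I, J, K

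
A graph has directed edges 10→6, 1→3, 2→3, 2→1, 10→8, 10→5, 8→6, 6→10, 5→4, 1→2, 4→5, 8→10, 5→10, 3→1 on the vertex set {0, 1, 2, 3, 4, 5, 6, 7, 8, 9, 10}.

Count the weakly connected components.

From 0: component {0}.
From 1: component {1, 2, 3}.
From 4: component {4, 5, 6, 8, 10}.
From 7: component {7}.
From 9: component {9}.
That's 5 components.

5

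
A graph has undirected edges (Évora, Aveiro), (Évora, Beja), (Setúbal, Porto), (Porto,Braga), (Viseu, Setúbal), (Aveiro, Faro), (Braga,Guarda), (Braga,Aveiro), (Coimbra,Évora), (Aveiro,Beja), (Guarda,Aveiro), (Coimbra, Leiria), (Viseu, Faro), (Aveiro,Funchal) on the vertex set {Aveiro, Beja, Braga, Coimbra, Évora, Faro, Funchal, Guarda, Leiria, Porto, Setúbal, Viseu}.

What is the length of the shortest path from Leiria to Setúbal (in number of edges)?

Distance 0: Leiria.
Distance 1: Coimbra.
Distance 2: Évora.
Distance 3: Aveiro, Beja.
Distance 4: Braga, Faro, Funchal, Guarda.
Distance 5: Porto, Viseu.
Distance 6: Setúbal — contains Setúbal.

6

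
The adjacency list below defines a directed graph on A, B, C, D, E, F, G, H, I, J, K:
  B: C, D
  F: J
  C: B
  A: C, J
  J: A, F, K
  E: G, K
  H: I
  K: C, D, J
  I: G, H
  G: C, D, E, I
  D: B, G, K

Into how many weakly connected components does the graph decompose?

From A: component {A, B, C, D, E, F, G, H, I, J, K}.
That's 1 component.

1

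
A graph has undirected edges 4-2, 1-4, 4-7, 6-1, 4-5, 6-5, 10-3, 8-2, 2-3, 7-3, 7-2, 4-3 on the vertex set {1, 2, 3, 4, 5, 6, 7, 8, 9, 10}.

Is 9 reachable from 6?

Explore from 6.
Distance 1: reach 1, 5.
Distance 2: reach 4.
Distance 3: reach 2, 3, 7.
Distance 4: reach 8, 10.
The search is exhausted without reaching 9; it lies in a different component.

No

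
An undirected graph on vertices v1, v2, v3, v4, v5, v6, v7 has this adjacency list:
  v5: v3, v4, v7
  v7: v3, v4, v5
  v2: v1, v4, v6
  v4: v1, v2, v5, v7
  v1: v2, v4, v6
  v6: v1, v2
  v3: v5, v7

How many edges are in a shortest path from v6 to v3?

Distance 0: v6.
Distance 1: v1, v2.
Distance 2: v4.
Distance 3: v5, v7.
Distance 4: v3 — contains v3.

4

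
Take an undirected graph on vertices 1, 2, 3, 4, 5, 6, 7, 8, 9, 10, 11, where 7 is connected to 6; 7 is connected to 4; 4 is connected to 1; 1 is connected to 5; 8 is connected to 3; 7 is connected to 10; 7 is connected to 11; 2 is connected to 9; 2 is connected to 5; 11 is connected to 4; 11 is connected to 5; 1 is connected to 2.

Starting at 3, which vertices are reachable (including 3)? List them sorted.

3, 8

Start at 3.
Its neighbours: 8.
Nothing further is reachable.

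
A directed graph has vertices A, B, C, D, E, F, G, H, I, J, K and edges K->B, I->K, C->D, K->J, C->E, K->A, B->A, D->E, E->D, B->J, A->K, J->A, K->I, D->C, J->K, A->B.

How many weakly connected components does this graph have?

5

From A: component {A, B, I, J, K}.
From C: component {C, D, E}.
From F: component {F}.
From G: component {G}.
From H: component {H}.
That's 5 components.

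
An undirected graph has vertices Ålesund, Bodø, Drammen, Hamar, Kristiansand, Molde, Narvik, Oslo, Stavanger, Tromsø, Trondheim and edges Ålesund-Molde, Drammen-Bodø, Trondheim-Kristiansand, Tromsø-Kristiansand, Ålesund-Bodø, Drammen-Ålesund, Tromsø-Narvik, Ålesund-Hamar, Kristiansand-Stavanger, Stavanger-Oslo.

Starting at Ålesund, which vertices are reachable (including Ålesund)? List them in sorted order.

Start at Ålesund.
Its neighbours: Bodø, Drammen, Hamar, Molde.
Nothing further is reachable.

Ålesund, Bodø, Drammen, Hamar, Molde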